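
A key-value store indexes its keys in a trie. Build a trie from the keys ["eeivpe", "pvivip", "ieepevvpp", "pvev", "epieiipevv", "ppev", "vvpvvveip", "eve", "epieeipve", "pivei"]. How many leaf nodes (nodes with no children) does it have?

10

A leaf is a node with no children — equivalently, the end of a word that is not a proper prefix of any other stored word.
Those words: "eeivpe", "epieeipve", "epieiipevv", "eve", "ieepevvpp", "pivei", "ppev", "pvev", "pvivip", "vvpvvveip"
Leaf count: 10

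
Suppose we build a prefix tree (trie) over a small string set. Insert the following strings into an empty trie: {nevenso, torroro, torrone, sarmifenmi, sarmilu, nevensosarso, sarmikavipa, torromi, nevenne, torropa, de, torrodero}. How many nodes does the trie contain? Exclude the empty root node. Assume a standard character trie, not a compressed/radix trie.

51

Insert word by word; a character creates a node only if that edge doesn't already exist:
  "nevenso" → 7 new (n, e, v, e, n, s, o)
  "torroro" → 7 new (t, o, r, r, o, r, o)
  "torrone" → prefix "torro" already present; 2 new (n, e)
  "sarmifenmi" → 10 new (s, a, r, m, i, f, e, n, m, i)
  "sarmilu" → prefix "sarmi" already present; 2 new (l, u)
  "nevensosarso" → prefix "nevenso" already present; 5 new (s, a, r, s, o)
  "sarmikavipa" → prefix "sarmi" already present; 6 new (k, a, v, i, p, a)
  "torromi" → prefix "torro" already present; 2 new (m, i)
  "nevenne" → prefix "neven" already present; 2 new (n, e)
  "torropa" → prefix "torro" already present; 2 new (p, a)
  "de" → 2 new (d, e)
  "torrodero" → prefix "torro" already present; 4 new (d, e, r, o)
Total nodes = 7 + 7 + 2 + 10 + 2 + 5 + 6 + 2 + 2 + 2 + 2 + 4 = 51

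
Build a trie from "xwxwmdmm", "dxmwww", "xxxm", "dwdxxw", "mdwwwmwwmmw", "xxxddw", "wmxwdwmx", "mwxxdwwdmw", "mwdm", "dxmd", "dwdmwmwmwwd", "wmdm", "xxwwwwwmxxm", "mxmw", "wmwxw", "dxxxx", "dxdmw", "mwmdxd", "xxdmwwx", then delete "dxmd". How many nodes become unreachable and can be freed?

1

After clearing the end-marker at "dxmd", prune upward until reaching a node still needed by another word.
The suffix "d" (1 node) is used only by "dxmd"; the node for "dxm" still has the child "w", so pruning stops there.
Nodes removed: 1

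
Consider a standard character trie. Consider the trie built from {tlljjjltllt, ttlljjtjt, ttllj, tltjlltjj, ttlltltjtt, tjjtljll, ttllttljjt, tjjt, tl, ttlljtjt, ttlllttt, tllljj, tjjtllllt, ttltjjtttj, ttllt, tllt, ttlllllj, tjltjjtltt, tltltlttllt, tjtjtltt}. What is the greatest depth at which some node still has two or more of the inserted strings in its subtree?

5

Equivalently: take the maximum, over all pairs, of their longest common prefix length.
"tjjtljll" and "tjjtllllt" agree on "tjjtl" (5 characters) before diverging; nothing deeper is shared.
Longest shared-prefix length: 5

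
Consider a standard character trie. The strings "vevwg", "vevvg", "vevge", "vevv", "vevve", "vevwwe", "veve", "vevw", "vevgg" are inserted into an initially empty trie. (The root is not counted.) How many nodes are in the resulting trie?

Trie structure (* marks end of a word):
(root)
└─ v
   └─ e
      └─ v
         ├─ e *
         ├─ g
         │  ├─ e *
         │  └─ g *
         ├─ v *
         │  ├─ e *
         │  └─ g *
         └─ w *
            ├─ g *
            └─ w
               └─ e *
Counting every labelled node above: 14.

14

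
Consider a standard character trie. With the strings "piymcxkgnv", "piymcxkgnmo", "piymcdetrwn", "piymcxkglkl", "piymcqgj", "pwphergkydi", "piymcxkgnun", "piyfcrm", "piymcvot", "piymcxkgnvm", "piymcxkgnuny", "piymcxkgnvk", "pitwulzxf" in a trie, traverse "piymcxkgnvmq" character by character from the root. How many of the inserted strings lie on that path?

Check each prefix of "piymcxkgnvmq" against the stored set — each match is an end-marker on the path.
Prefixes of the query that are stored words: "piymcxkgnv", "piymcxkgnvm"
Count: 2

2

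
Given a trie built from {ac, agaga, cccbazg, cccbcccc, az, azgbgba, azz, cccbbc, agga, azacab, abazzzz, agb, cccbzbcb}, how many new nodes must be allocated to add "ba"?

2

No existing word starts with "b", so every character of "ba" needs a new node.
2 − 0 = 2 new nodes.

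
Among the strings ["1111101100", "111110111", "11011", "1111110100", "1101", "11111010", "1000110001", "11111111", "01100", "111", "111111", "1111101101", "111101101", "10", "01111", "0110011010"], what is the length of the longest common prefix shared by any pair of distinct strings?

The deepest shared node is where two words last agree before diverging.
e.g. "1111101100" and "1111101101" share the prefix "111110110" of length 9; no pair shares a longer one.
Longest shared-prefix length: 9

9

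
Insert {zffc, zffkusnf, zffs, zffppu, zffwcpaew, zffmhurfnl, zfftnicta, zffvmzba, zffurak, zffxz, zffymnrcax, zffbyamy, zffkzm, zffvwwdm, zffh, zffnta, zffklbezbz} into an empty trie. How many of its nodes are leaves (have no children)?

17

Leaves are exactly the stored words that no other stored word extends.
Those words: "zffbyamy", "zffc", "zffh", "zffklbezbz", "zffkusnf", "zffkzm", "zffmhurfnl", "zffnta", "zffppu", "zffs", "zfftnicta", "zffurak", "zffvmzba", "zffvwwdm", "zffwcpaew", "zffxz", "zffymnrcax"
Leaf count: 17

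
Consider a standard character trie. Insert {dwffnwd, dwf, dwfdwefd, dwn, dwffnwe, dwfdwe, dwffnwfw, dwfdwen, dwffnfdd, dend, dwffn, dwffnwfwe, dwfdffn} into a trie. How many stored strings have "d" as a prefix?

Traverse to the node for "d", then collect every word in that subtree.
Matches: "dend", "dwf", "dwfdffn", "dwfdwe", "dwfdwefd", "dwfdwen", "dwffn", "dwffnfdd", "dwffnwd", "dwffnwe", "dwffnwfw", "dwffnwfwe", "dwn"
Count: 13

13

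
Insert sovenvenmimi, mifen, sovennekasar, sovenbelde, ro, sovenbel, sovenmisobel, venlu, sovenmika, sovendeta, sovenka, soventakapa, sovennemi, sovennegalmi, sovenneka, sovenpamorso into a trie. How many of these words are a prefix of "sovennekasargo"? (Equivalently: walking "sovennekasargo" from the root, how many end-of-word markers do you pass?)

Check each prefix of "sovennekasargo" against the stored set — each match is an end-marker on the path.
Prefixes of the query that are stored words: "sovenneka", "sovennekasar"
Count: 2

2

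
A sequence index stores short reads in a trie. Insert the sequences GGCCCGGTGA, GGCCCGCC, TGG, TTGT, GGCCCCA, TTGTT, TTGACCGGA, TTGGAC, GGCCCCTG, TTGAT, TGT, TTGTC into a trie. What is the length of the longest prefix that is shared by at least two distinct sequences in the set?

6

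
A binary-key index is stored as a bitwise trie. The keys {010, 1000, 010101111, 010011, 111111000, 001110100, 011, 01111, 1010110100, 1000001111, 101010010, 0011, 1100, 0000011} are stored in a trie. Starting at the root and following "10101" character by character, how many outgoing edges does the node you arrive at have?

2

Walk "10101" from the root, arriving at one node.
Distinct next characters after "10101": 0, 1.
That node has 2 child edges.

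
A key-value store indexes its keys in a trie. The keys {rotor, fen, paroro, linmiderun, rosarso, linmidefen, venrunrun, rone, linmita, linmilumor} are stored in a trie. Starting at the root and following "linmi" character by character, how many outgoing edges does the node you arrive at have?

3

Follow the path "linmi" to its node, then look at its outgoing edges.
Distinct next characters after "linmi": d, l, t.
That node has 3 child edges.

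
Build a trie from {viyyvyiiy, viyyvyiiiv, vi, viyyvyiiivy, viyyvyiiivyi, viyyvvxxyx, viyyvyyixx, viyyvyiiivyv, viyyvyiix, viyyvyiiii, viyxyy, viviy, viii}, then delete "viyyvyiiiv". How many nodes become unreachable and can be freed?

0

A node on "viyyvyiiiv"'s path can go only if nothing else ends at it or branches off below it.
Every node on "viyyvyiiiv" is still needed (e.g. by "viyyvyiiivy"), so nothing is freed.
Nodes removed: 0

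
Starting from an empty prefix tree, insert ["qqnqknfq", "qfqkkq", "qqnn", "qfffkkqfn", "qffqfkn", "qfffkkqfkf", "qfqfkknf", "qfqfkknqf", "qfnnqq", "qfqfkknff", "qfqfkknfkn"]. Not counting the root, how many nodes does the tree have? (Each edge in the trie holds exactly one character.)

41

Insert word by word; a character creates a node only if that edge doesn't already exist:
  "qqnqknfq" → 8 new (q, q, n, q, k, n, f, q)
  "qfqkkq" → prefix "q" already present; 5 new (f, q, k, k, q)
  "qqnn" → prefix "qqn" already present; 1 new (n)
  "qfffkkqfn" → prefix "qf" already present; 7 new (f, f, k, k, q, f, n)
  "qffqfkn" → prefix "qff" already present; 4 new (q, f, k, n)
  "qfffkkqfkf" → prefix "qfffkkqf" already present; 2 new (k, f)
  "qfqfkknf" → prefix "qfq" already present; 5 new (f, k, k, n, f)
  "qfqfkknqf" → prefix "qfqfkkn" already present; 2 new (q, f)
  "qfnnqq" → prefix "qf" already present; 4 new (n, n, q, q)
  "qfqfkknff" → prefix "qfqfkknf" already present; 1 new (f)
  "qfqfkknfkn" → prefix "qfqfkknf" already present; 2 new (k, n)
Total nodes = 8 + 5 + 1 + 7 + 4 + 2 + 5 + 2 + 4 + 1 + 2 = 41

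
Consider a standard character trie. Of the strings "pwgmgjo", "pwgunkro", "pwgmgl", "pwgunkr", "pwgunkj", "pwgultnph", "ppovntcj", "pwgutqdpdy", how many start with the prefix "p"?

8

Traverse to the node for "p", then collect every word in that subtree.
Words under "p": ppovntcj, pwgmgjo, pwgmgl, pwgultnph, pwgunkj, pwgunkr, pwgunkro, pwgutqdpdy
Count: 8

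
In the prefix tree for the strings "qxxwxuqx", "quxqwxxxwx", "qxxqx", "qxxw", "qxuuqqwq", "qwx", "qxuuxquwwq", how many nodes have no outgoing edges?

Leaves are exactly the stored words that no other stored word extends.
Those words: "quxqwxxxwx", "qwx", "qxuuqqwq", "qxuuxquwwq", "qxxqx", "qxxwxuqx"
Leaf count: 6

6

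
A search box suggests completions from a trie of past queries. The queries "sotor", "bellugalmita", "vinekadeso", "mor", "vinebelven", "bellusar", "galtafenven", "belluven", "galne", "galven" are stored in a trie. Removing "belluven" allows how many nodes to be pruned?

3

Walk "belluven" from the leaf back toward the root, removing each node that no remaining word uses.
The suffix "ven" (3 nodes) is used only by "belluven"; the node for "bellu" still has the child "g", so pruning stops there.
Nodes removed: 3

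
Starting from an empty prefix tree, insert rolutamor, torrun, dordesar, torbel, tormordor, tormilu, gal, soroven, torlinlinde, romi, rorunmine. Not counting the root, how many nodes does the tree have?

Trace insertions, counting only characters that open a new branch:
  "rolutamor" → 9 new (r, o, l, u, t, a, m, o, r)
  "torrun" → 6 new (t, o, r, r, u, n)
  "dordesar" → 8 new (d, o, r, d, e, s, a, r)
  "torbel" → prefix "tor" already present; 3 new (b, e, l)
  "tormordor" → prefix "tor" already present; 6 new (m, o, r, d, o, r)
  "tormilu" → prefix "torm" already present; 3 new (i, l, u)
  "gal" → 3 new (g, a, l)
  "soroven" → 7 new (s, o, r, o, v, e, n)
  "torlinlinde" → prefix "tor" already present; 8 new (l, i, n, l, i, n, d, e)
  "romi" → prefix "ro" already present; 2 new (m, i)
  "rorunmine" → prefix "ro" already present; 7 new (r, u, n, m, i, n, e)
Total nodes = 9 + 6 + 8 + 3 + 6 + 3 + 3 + 7 + 8 + 2 + 7 = 62

62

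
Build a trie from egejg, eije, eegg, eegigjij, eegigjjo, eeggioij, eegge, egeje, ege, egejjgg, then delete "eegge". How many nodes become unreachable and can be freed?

1

A node on "eegge"'s path can go only if nothing else ends at it or branches off below it.
The suffix "e" (1 node) is used only by "eegge"; the node for "eegg" still has the child "i", so pruning stops there.
Nodes removed: 1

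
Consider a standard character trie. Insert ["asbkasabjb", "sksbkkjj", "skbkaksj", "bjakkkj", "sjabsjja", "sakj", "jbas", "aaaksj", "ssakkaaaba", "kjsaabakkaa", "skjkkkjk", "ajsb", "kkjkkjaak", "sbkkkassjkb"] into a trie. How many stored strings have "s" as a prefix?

7

Walk to "s"; the words in its subtree are exactly those with that prefix.
Matches: "sakj", "sbkkkassjkb", "sjabsjja", "skbkaksj", "skjkkkjk", "sksbkkjj", "ssakkaaaba"
Count: 7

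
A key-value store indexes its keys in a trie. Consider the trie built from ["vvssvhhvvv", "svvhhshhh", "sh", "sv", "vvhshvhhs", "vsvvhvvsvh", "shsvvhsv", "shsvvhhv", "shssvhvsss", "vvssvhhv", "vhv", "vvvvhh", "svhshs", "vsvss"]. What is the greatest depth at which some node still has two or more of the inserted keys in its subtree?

The deepest shared node is where two words last agree before diverging.
"vvssvhhv" and "vvssvhhvvv" agree on "vvssvhhv" (8 characters) before diverging; nothing deeper is shared.
Longest shared-prefix length: 8

8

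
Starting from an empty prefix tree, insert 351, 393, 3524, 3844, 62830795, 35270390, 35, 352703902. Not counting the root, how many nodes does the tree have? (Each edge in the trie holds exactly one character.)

24

Count nodes per top-level branch (shared prefixes stored once):
  '3'-branch (35, 351, 3524, 35270390, 352703902, 3844, 393): 16 nodes
  '6'-branch (62830795): 8 nodes
Sum: 24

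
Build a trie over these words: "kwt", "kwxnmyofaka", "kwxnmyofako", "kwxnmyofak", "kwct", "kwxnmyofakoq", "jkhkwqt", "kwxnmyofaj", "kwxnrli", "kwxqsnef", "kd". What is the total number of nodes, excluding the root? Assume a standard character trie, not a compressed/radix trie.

33

For each word, the new-node count is its length minus the longest prefix already in the trie:
  "kwt" → 3 new (k, w, t)
  "kwxnmyofaka" → prefix "kw" already present; 9 new (x, n, m, y, o, f, a, k, a)
  "kwxnmyofako" → prefix "kwxnmyofak" already present; 1 new (o)
  "kwxnmyofak" → prefix "kwxnmyofak" already present; 0 new (none)
  "kwct" → prefix "kw" already present; 2 new (c, t)
  "kwxnmyofakoq" → prefix "kwxnmyofako" already present; 1 new (q)
  "jkhkwqt" → 7 new (j, k, h, k, w, q, t)
  "kwxnmyofaj" → prefix "kwxnmyofa" already present; 1 new (j)
  "kwxnrli" → prefix "kwxn" already present; 3 new (r, l, i)
  "kwxqsnef" → prefix "kwx" already present; 5 new (q, s, n, e, f)
  "kd" → prefix "k" already present; 1 new (d)
Total nodes = 3 + 9 + 1 + 0 + 2 + 1 + 7 + 1 + 3 + 5 + 1 = 33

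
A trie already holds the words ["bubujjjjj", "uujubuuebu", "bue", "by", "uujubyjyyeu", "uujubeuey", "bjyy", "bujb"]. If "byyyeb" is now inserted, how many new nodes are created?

4

The longest prefix of "byyyeb" already in the trie is "by" (length 2).
So 6 − 2 = 4 new nodes.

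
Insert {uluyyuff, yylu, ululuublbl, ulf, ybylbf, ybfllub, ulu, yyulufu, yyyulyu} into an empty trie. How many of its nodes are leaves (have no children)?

8

Leaves are exactly the stored words that no other stored word extends.
Those words: "ulf", "ululuublbl", "uluyyuff", "ybfllub", "ybylbf", "yylu", "yyulufu", "yyyulyu"
Leaf count: 8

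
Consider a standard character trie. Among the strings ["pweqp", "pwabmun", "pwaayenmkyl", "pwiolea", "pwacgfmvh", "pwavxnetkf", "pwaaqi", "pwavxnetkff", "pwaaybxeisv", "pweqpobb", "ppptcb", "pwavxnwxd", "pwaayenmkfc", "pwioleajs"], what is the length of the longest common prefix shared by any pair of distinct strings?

10

The deepest shared node is where two words last agree before diverging.
e.g. "pwavxnetkf" and "pwavxnetkff" share the prefix "pwavxnetkf" of length 10; no pair shares a longer one.
Longest shared-prefix length: 10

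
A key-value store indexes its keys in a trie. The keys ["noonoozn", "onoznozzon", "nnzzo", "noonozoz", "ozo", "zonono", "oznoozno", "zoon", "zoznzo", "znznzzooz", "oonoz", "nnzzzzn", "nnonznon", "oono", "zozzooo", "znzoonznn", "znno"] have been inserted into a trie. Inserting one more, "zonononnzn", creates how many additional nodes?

4

"zonono" is already a path in the trie; the remaining "nnzn" must be added.
New nodes needed: |"zonononnzn"| − 6 = 10 − 6 = 4.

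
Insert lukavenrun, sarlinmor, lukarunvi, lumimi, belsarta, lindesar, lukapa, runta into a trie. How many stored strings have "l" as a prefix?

5

Filter for entries beginning with "l":
Matches: "lindesar", "lukapa", "lukarunvi", "lukavenrun", "lumimi"
Count: 5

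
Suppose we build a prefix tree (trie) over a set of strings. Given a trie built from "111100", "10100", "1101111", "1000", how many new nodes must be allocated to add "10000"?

1

"1000" is already a path in the trie; the remaining "0" must be added.
So 5 − 4 = 1 new nodes.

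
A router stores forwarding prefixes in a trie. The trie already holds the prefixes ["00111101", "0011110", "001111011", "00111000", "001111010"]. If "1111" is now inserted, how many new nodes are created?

"1111" shares no prefix with any stored word, so all 4 characters open new nodes.
4 − 0 = 4 new nodes.

4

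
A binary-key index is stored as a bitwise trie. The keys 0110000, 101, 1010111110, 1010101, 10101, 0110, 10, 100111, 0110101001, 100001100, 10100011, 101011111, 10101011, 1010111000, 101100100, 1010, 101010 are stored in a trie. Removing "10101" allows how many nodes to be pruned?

0

After clearing the end-marker at "10101", prune upward until reaching a node still needed by another word.
Every node on "10101" is still needed (e.g. by "1010111110"), so nothing is freed.
Nodes removed: 0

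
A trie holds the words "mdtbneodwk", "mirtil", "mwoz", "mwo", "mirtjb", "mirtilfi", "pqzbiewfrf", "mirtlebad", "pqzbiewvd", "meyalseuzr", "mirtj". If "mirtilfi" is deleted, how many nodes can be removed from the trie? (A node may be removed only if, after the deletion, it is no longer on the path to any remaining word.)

Walk "mirtilfi" from the leaf back toward the root, removing each node that no remaining word uses.
The suffix "fi" (2 nodes) is used only by "mirtilfi"; "mirtil" is itself a stored word, so pruning stops there.
Nodes removed: 2

2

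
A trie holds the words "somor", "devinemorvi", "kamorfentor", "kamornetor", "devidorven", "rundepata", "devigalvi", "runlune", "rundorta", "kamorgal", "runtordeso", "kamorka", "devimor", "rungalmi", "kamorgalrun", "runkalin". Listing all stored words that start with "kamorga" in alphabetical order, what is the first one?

kamorgal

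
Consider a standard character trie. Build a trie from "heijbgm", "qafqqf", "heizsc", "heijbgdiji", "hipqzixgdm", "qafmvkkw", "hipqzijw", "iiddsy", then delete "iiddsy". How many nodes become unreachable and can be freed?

6

Walk "iiddsy" from the leaf back toward the root, removing each node that no remaining word uses.
No other word shares any prefix with "iiddsy", so all 6 of its nodes go.
Nodes removed: 6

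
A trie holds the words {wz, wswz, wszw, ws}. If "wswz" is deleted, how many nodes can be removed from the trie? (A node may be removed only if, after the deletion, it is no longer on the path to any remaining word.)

2

Walk "wswz" from the leaf back toward the root, removing each node that no remaining word uses.
The suffix "wz" (2 nodes) is used only by "wswz"; the node for "ws" still has the child "z", so pruning stops there.
Nodes removed: 2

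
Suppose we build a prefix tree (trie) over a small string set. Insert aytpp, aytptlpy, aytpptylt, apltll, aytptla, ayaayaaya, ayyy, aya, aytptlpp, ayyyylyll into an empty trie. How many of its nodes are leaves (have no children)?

7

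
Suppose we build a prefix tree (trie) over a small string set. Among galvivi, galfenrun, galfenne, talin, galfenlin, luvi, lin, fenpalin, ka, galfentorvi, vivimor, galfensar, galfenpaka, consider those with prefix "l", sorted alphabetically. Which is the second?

luvi

Words with prefix "l", in lexicographic order: "lin", "luvi"
Position 2: luvi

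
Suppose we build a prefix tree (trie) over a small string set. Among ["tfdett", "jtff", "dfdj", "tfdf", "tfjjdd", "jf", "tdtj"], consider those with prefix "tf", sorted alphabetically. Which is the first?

tfdett

DFS of the "tf" subtree visits, in order: "tfdett", "tfdf", "tfjjdd"
The 1st is tfdett.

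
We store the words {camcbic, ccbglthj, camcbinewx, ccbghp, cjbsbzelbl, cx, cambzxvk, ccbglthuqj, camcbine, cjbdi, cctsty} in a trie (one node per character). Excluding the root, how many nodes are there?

Count nodes per top-level branch (shared prefixes stored once):
  'c'-branch (cambzxvk, camcbic, camcbine, camcbinewx, ccbghp, ccbglthj, ccbglthuqj, cctsty, cjbdi, cjbsbzelbl, cx): 44 nodes
Sum: 44

44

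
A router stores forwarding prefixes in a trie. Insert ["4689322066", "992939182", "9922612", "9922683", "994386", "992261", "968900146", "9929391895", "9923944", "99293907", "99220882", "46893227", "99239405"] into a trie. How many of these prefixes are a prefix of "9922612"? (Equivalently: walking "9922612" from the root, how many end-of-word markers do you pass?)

2

Check each prefix of "9922612" against the stored set — each match is an end-marker on the path.
Prefixes of the query that are stored words: "992261", "9922612"
Count: 2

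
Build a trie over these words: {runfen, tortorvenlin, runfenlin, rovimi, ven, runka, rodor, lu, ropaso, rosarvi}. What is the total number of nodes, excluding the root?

45

Trace insertions, counting only characters that open a new branch:
  "runfen" → 6 new (r, u, n, f, e, n)
  "tortorvenlin" → 12 new (t, o, r, t, o, r, v, e, n, l, i, n)
  "runfenlin" → prefix "runfen" already present; 3 new (l, i, n)
  "rovimi" → prefix "r" already present; 5 new (o, v, i, m, i)
  "ven" → 3 new (v, e, n)
  "runka" → prefix "run" already present; 2 new (k, a)
  "rodor" → prefix "ro" already present; 3 new (d, o, r)
  "lu" → 2 new (l, u)
  "ropaso" → prefix "ro" already present; 4 new (p, a, s, o)
  "rosarvi" → prefix "ro" already present; 5 new (s, a, r, v, i)
Total nodes = 6 + 12 + 3 + 5 + 3 + 2 + 3 + 2 + 4 + 5 = 45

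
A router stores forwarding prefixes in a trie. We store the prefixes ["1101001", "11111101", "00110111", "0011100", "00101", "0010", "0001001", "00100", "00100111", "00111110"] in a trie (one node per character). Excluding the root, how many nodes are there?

38

Count nodes per top-level branch (shared prefixes stored once):
  '0'-branch (0001001, 0010, 00100, 00100111, 00101, 00110111, 0011100, 00111110): 25 nodes
  '1'-branch (1101001, 11111101): 13 nodes
Sum: 38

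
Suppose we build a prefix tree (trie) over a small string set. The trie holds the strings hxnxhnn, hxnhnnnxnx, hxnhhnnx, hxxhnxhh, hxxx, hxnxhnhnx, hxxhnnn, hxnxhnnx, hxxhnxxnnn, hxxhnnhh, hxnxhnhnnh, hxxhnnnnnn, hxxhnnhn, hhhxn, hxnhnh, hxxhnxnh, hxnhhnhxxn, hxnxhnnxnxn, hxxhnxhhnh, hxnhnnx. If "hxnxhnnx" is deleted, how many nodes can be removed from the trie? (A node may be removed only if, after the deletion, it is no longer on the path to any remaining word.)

Walk "hxnxhnnx" from the leaf back toward the root, removing each node that no remaining word uses.
Every node on "hxnxhnnx" is still needed (e.g. by "hxnxhnnxnxn"), so nothing is freed.
Nodes removed: 0

0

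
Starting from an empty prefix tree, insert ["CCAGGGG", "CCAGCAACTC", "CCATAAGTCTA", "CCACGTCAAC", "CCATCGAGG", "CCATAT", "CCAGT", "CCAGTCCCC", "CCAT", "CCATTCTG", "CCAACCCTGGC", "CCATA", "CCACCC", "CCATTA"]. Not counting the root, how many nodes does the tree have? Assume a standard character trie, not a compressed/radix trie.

54

Trace insertions, counting only characters that open a new branch:
  "CCAGGGG" → 7 new (C, C, A, G, G, G, G)
  "CCAGCAACTC" → prefix "CCAG" already present; 6 new (C, A, A, C, T, C)
  "CCATAAGTCTA" → prefix "CCA" already present; 8 new (T, A, A, G, T, C, T, A)
  "CCACGTCAAC" → prefix "CCA" already present; 7 new (C, G, T, C, A, A, C)
  "CCATCGAGG" → prefix "CCAT" already present; 5 new (C, G, A, G, G)
  "CCATAT" → prefix "CCATA" already present; 1 new (T)
  "CCAGT" → prefix "CCAG" already present; 1 new (T)
  "CCAGTCCCC" → prefix "CCAGT" already present; 4 new (C, C, C, C)
  "CCAT" → prefix "CCAT" already present; 0 new (none)
  "CCATTCTG" → prefix "CCAT" already present; 4 new (T, C, T, G)
  "CCAACCCTGGC" → prefix "CCA" already present; 8 new (A, C, C, C, T, G, G, C)
  "CCATA" → prefix "CCATA" already present; 0 new (none)
  "CCACCC" → prefix "CCAC" already present; 2 new (C, C)
  "CCATTA" → prefix "CCATT" already present; 1 new (A)
Total nodes = 7 + 6 + 8 + 7 + 5 + 1 + 1 + 4 + 0 + 4 + 8 + 0 + 2 + 1 = 54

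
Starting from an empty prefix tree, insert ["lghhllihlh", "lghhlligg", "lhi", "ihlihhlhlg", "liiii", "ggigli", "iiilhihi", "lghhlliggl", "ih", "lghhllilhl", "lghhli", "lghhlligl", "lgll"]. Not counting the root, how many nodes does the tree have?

49

Trace insertions, counting only characters that open a new branch:
  "lghhllihlh" → 10 new (l, g, h, h, l, l, i, h, l, h)
  "lghhlligg" → prefix "lghhlli" already present; 2 new (g, g)
  "lhi" → prefix "l" already present; 2 new (h, i)
  "ihlihhlhlg" → 10 new (i, h, l, i, h, h, l, h, l, g)
  "liiii" → prefix "l" already present; 4 new (i, i, i, i)
  "ggigli" → 6 new (g, g, i, g, l, i)
  "iiilhihi" → prefix "i" already present; 7 new (i, i, l, h, i, h, i)
  "lghhlliggl" → prefix "lghhlligg" already present; 1 new (l)
  "ih" → prefix "ih" already present; 0 new (none)
  "lghhllilhl" → prefix "lghhlli" already present; 3 new (l, h, l)
  "lghhli" → prefix "lghhl" already present; 1 new (i)
  "lghhlligl" → prefix "lghhllig" already present; 1 new (l)
  "lgll" → prefix "lg" already present; 2 new (l, l)
Total nodes = 10 + 2 + 2 + 10 + 4 + 6 + 7 + 1 + 0 + 3 + 1 + 1 + 2 = 49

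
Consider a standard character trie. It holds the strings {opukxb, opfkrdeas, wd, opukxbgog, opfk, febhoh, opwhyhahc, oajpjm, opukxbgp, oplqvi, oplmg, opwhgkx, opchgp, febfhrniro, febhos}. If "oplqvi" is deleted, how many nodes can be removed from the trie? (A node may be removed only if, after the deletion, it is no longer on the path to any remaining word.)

3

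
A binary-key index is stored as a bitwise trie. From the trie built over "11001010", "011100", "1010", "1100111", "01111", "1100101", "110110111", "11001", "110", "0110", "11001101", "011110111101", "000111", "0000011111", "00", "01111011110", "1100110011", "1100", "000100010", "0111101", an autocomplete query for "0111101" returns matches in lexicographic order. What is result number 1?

Filter for "0111101…" and sort: "0111101", "01111011110", "011110111101"
Position 1: 0111101

0111101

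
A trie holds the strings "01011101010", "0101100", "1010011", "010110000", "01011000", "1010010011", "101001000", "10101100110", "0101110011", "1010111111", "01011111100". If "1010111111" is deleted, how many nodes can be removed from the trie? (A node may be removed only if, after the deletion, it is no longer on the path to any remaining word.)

After clearing the end-marker at "1010111111", prune upward until reaching a node still needed by another word.
The suffix "1111" (4 nodes) is used only by "1010111111"; the node for "101011" still has the child "0", so pruning stops there.
Nodes removed: 4

4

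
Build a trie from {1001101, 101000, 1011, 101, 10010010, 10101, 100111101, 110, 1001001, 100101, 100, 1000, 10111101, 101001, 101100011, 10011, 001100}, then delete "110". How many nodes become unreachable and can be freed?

Walk "110" from the leaf back toward the root, removing each node that no remaining word uses.
The suffix "10" (2 nodes) is used only by "110"; the node for "1" still has the child "0", so pruning stops there.
Nodes removed: 2

2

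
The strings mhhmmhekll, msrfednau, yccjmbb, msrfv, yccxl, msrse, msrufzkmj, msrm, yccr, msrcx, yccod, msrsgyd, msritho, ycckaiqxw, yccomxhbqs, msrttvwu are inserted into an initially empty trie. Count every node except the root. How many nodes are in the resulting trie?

Count nodes per top-level branch (shared prefixes stored once):
  'm'-branch (mhhmmhekll, msrcx, msrfednau, msrfv, msritho, msrm, msrse, msrsgyd, msrttvwu, msrufzkmj): 42 nodes
  'y'-branch (yccjmbb, ycckaiqxw, yccod, yccomxhbqs, yccr, yccxl): 24 nodes
Sum: 66

66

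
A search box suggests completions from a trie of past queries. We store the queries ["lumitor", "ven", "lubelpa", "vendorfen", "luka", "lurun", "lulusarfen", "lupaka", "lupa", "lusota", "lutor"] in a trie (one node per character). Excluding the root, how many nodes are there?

45

Count nodes per top-level branch (shared prefixes stored once):
  'l'-branch (lubelpa, luka, lulusarfen, lumitor, lupa, lupaka, lurun, lusota, lutor): 36 nodes
  'v'-branch (ven, vendorfen): 9 nodes
Sum: 45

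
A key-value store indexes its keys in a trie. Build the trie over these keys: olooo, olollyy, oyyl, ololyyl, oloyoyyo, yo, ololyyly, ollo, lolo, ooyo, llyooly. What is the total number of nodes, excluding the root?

38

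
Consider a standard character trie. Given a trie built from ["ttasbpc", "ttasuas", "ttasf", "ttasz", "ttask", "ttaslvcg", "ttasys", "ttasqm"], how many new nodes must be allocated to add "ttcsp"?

3

"tt" is already a path in the trie; the remaining "csp" must be added.
Each of the 3 remaining characters creates one node.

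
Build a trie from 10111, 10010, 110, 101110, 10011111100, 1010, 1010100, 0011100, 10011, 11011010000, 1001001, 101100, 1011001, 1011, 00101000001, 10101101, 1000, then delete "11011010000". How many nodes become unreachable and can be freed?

8

Walk "11011010000" from the leaf back toward the root, removing each node that no remaining word uses.
The suffix "11010000" (8 nodes) is used only by "11011010000"; "110" is itself a stored word, so pruning stops there.
Nodes removed: 8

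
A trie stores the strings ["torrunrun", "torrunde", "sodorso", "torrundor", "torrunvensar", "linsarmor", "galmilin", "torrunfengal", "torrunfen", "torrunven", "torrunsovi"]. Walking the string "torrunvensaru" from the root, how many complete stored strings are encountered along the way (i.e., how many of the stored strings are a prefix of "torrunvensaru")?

2

Walk "torrunvensaru" from the root; an end-of-word marker is hit whenever a stored word is a prefix of "torrunvensaru".
Prefixes of the query that are stored words: "torrunven", "torrunvensar"
Count: 2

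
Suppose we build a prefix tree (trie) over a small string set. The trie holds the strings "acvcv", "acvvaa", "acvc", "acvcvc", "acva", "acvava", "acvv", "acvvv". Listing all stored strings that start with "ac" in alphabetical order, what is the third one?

acvc

Filter for "ac…" and sort: "acva", "acvava", "acvc", "acvcv", "acvcvc", "acvv", "acvvaa", "acvvv"
Position 3: acvc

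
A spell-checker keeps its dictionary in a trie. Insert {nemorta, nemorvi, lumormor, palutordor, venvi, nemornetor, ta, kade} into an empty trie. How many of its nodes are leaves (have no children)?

Leaves are exactly the stored words that no other stored word extends.
Those words: "kade", "lumormor", "nemornetor", "nemorta", "nemorvi", "palutordor", "ta", "venvi"
Leaf count: 8

8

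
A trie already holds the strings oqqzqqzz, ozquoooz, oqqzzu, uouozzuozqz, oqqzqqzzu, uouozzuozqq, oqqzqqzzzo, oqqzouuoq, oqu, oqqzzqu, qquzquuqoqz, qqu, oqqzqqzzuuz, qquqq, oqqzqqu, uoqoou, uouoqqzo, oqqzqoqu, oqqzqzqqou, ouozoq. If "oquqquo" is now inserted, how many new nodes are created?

"oqu" is already a path in the trie; the remaining "qquo" must be added.
New nodes needed: |"oquqquo"| − 3 = 7 − 3 = 4.

4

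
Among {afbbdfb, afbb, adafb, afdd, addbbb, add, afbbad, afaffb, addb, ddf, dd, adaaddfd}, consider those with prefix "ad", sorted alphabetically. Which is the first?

DFS of the "ad" subtree visits, in order: "adaaddfd", "adafb", "add", "addb", "addbbb"
The 1st is adaaddfd.

adaaddfd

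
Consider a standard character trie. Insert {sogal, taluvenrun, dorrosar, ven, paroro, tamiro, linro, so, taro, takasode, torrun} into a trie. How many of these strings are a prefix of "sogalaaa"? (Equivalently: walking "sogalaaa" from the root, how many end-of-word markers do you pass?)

2

Check each prefix of "sogalaaa" against the stored set — each match is an end-marker on the path.
Prefixes of the query that are stored words: "so", "sogal"
Count: 2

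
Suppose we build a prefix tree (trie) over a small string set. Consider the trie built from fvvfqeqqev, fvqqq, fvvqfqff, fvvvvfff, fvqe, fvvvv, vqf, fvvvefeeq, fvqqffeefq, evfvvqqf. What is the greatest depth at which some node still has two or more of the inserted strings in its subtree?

Equivalently: take the maximum, over all pairs, of their longest common prefix length.
"fvvvv" and "fvvvvfff" agree on "fvvvv" (5 characters) before diverging; nothing deeper is shared.
Longest shared-prefix length: 5

5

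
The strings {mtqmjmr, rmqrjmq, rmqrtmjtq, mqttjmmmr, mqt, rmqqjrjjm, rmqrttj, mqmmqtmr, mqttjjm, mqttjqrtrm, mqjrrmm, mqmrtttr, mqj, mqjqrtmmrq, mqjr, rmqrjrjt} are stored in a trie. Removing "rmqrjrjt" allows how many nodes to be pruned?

3

After clearing the end-marker at "rmqrjrjt", prune upward until reaching a node still needed by another word.
The suffix "rjt" (3 nodes) is used only by "rmqrjrjt"; the node for "rmqrj" still has the child "m", so pruning stops there.
Nodes removed: 3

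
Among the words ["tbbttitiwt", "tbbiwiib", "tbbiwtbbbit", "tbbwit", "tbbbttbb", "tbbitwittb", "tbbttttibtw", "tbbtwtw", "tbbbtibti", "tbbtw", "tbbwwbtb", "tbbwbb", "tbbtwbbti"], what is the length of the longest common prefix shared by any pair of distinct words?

Look for the deepest trie node that still has at least two words in its subtree.
"tbbbtibti" and "tbbbttbb" agree on "tbbbt" (5 characters) before diverging; nothing deeper is shared.
Longest shared-prefix length: 5

5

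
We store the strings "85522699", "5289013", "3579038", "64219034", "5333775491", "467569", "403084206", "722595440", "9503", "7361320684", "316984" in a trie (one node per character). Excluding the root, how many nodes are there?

Trace insertions, counting only characters that open a new branch:
  "85522699" → 8 new (8, 5, 5, 2, 2, 6, 9, 9)
  "5289013" → 7 new (5, 2, 8, 9, 0, 1, 3)
  "3579038" → 7 new (3, 5, 7, 9, 0, 3, 8)
  "64219034" → 8 new (6, 4, 2, 1, 9, 0, 3, 4)
  "5333775491" → prefix "5" already present; 9 new (3, 3, 3, 7, 7, 5, 4, 9, 1)
  "467569" → 6 new (4, 6, 7, 5, 6, 9)
  "403084206" → prefix "4" already present; 8 new (0, 3, 0, 8, 4, 2, 0, 6)
  "722595440" → 9 new (7, 2, 2, 5, 9, 5, 4, 4, 0)
  "9503" → 4 new (9, 5, 0, 3)
  "7361320684" → prefix "7" already present; 9 new (3, 6, 1, 3, 2, 0, 6, 8, 4)
  "316984" → prefix "3" already present; 5 new (1, 6, 9, 8, 4)
Total nodes = 8 + 7 + 7 + 8 + 9 + 6 + 8 + 9 + 4 + 9 + 5 = 80

80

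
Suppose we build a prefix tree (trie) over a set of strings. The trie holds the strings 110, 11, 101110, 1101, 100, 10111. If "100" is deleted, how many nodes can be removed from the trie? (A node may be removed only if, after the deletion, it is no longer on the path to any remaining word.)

1

Walk "100" from the leaf back toward the root, removing each node that no remaining word uses.
The suffix "0" (1 node) is used only by "100"; the node for "10" still has the child "1", so pruning stops there.
Nodes removed: 1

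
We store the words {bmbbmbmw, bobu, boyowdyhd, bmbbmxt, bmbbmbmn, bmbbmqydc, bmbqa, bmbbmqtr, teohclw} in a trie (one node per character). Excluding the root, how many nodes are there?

36

Insert word by word; a character creates a node only if that edge doesn't already exist:
  "bmbbmbmw" → 8 new (b, m, b, b, m, b, m, w)
  "bobu" → prefix "b" already present; 3 new (o, b, u)
  "boyowdyhd" → prefix "bo" already present; 7 new (y, o, w, d, y, h, d)
  "bmbbmxt" → prefix "bmbbm" already present; 2 new (x, t)
  "bmbbmbmn" → prefix "bmbbmbm" already present; 1 new (n)
  "bmbbmqydc" → prefix "bmbbm" already present; 4 new (q, y, d, c)
  "bmbqa" → prefix "bmb" already present; 2 new (q, a)
  "bmbbmqtr" → prefix "bmbbmq" already present; 2 new (t, r)
  "teohclw" → 7 new (t, e, o, h, c, l, w)
Total nodes = 8 + 3 + 7 + 2 + 1 + 4 + 2 + 2 + 7 = 36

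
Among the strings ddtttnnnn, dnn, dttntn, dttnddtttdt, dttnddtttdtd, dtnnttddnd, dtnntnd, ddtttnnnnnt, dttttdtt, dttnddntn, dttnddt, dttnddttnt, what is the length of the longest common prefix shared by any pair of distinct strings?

The deepest shared node is where two words last agree before diverging.
"dttnddtttdt" and "dttnddtttdtd" agree on "dttnddtttdt" (11 characters) before diverging; nothing deeper is shared.
Longest shared-prefix length: 11

11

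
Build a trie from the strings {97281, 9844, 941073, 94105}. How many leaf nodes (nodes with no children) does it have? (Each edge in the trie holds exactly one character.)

Leaves are exactly the stored words that no other stored word extends.
Those words: "94105", "941073", "97281", "9844"
Leaf count: 4

4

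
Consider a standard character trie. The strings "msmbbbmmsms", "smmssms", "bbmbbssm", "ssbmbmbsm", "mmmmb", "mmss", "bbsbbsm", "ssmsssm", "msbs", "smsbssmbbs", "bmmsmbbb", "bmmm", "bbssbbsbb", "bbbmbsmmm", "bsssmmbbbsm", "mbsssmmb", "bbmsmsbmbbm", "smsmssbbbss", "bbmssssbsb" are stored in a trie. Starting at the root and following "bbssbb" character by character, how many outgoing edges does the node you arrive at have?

1

Walk "bbssbb" from the root, arriving at one node.
Distinct next characters after "bbssbb": s.
That node has 1 child edge.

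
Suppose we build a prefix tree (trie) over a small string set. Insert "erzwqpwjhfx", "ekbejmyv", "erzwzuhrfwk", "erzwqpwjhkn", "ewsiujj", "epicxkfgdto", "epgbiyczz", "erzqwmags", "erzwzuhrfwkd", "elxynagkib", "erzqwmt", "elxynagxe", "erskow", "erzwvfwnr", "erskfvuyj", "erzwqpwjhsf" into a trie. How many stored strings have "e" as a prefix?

16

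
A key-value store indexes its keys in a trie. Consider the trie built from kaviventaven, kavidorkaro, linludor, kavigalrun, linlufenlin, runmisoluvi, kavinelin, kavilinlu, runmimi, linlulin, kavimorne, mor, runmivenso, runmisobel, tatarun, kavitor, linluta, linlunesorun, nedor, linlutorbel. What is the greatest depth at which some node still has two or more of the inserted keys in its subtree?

7

Look for the deepest trie node that still has at least two words in its subtree.
"runmisobel" and "runmisoluvi" agree on "runmiso" (7 characters) before diverging; nothing deeper is shared.
Longest shared-prefix length: 7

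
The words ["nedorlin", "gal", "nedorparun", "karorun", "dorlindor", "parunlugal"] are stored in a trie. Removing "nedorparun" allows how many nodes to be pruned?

5

After clearing the end-marker at "nedorparun", prune upward until reaching a node still needed by another word.
The suffix "parun" (5 nodes) is used only by "nedorparun"; the node for "nedor" still has the child "l", so pruning stops there.
Nodes removed: 5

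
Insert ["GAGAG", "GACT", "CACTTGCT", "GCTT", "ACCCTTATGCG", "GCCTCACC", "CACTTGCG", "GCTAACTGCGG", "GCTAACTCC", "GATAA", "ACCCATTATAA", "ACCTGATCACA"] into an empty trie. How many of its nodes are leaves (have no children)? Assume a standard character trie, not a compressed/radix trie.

12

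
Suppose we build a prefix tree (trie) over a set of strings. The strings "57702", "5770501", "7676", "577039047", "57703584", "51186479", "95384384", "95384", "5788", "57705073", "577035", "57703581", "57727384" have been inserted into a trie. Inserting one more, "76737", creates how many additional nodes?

2

Walking "76737" from the root, the first 3 characters ("767") follow existing edges; "3" is the first miss.
Each of the 2 remaining characters creates one node.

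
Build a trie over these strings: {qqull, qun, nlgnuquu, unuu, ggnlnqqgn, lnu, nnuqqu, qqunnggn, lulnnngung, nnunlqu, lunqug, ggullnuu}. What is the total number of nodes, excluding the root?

64

Trace insertions, counting only characters that open a new branch:
  "qqull" → 5 new (q, q, u, l, l)
  "qun" → prefix "q" already present; 2 new (u, n)
  "nlgnuquu" → 8 new (n, l, g, n, u, q, u, u)
  "unuu" → 4 new (u, n, u, u)
  "ggnlnqqgn" → 9 new (g, g, n, l, n, q, q, g, n)
  "lnu" → 3 new (l, n, u)
  "nnuqqu" → prefix "n" already present; 5 new (n, u, q, q, u)
  "qqunnggn" → prefix "qqu" already present; 5 new (n, n, g, g, n)
  "lulnnngung" → prefix "l" already present; 9 new (u, l, n, n, n, g, u, n, g)
  "nnunlqu" → prefix "nnu" already present; 4 new (n, l, q, u)
  "lunqug" → prefix "lu" already present; 4 new (n, q, u, g)
  "ggullnuu" → prefix "gg" already present; 6 new (u, l, l, n, u, u)
Total nodes = 5 + 2 + 8 + 4 + 9 + 3 + 5 + 5 + 9 + 4 + 4 + 6 = 64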